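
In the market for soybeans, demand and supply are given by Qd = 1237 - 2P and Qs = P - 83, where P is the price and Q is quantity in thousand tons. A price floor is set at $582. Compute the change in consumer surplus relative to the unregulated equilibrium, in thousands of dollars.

In a free market, 1237 - 2P = P - 83 gives the equilibrium P* = 440, Q* = 357.
Because the floor (582) lies above the market-clearing price, it is binding.
At P = 582: Qd = 1237 - 2·582 = 73 and Qs = 582 - 83 = 499.
Consumer surplus without the control is ½ · (618.5 - 440) · 357 = 31862.25.
With the floor, consumers buy 73 units at 582, so CS = ½ · (618.5 - 582) · 73 = 1332.25.
Change in consumer surplus = 1332.25 - 31862.25 = -30530.

-30530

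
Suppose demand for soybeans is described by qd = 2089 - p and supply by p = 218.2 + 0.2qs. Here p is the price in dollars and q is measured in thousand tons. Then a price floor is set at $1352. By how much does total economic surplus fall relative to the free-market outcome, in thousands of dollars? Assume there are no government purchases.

405410.4

Rearranging supply gives qs = 5p - 1091. Setting quantity demanded equal to quantity supplied, 2089 - p = 5p - 1091, gives p* = 530 and q* = 1559.
The floor of 1352 is above the equilibrium price 530, so it binds.
At p = 1352: qd = 2089 - 1352 = 737 and qs = 5·1352 - 1091 = 5669.
Quantity traded falls to 737. At q = 737 the demand price is 2089 - 737 = 1352 and the supply price is (1091 + 737)/5 = 365.6.
Deadweight loss = ½ · (1352 - 365.6) · (1559 - 737) = ½ · 986.4 · 822 = 405410.4.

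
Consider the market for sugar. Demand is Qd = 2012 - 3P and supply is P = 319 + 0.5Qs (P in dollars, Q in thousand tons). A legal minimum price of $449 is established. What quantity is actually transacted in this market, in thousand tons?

Rearranging supply gives Qs = 2P - 638. Equilibrium: 2012 - 3P = 2P - 638, so 2650 = 5P and P* = 530, Q* = 422.
Since 449 is below P* = 530, the floor does not bind and the free-market outcome prevails.

422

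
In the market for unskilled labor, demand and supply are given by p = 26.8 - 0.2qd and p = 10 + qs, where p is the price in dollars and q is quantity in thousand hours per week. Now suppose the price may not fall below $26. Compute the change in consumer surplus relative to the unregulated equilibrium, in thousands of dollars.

Rearranging demand gives qd = 134 - 5p; rearranging supply gives qs = p - 10. Setting quantity demanded equal to quantity supplied, 134 - 5p = p - 10, gives p* = 24 and q* = 14.
The floor of 26 is above the equilibrium price 24, so it binds.
At p = 26: qd = 134 - 5·26 = 4 and qs = 26 - 10 = 16.
Consumer surplus without the control is ½ · (26.8 - 24) · 14 = 19.6.
With the floor, consumers buy 4 units at 26, so CS = ½ · (26.8 - 26) · 4 = 1.6.
Change in consumer surplus = 1.6 - 19.6 = -18.

-18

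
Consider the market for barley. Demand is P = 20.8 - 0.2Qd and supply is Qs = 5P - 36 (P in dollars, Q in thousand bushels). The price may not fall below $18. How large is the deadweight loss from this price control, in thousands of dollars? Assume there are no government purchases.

80

Rearranging demand gives Qd = 104 - 5P. Equilibrium: 104 - 5P = 5P - 36, so 140 = 10P and P* = 14, Q* = 34.
Because the floor (18) lies above the market-clearing price, it is binding.
At P = 18: Qd = 104 - 5·18 = 14 and Qs = 5·18 - 36 = 54.
Quantity traded falls to 14. At Q = 14 the demand price is (104 - 14)/5 = 18 and the supply price is (36 + 14)/5 = 10.
Deadweight loss = ½ · (18 - 10) · (34 - 14) = ½ · 8 · 20 = 80.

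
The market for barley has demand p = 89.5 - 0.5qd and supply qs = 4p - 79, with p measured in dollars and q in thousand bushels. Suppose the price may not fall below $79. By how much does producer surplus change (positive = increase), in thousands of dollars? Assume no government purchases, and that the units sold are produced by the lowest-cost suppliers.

108

Rearranging demand gives qd = 179 - 2p. Setting quantity demanded equal to quantity supplied, 179 - 2p = 4p - 79, gives p* = 43 and q* = 93.
The floor of 79 is above the equilibrium price 43, so it binds.
At p = 79: qd = 179 - 2·79 = 21 and qs = 4·79 - 79 = 237.
Producer surplus without the control is ½ · (43 - 19.75) · 93 = 1081.125.
With the floor, 21 units are sold at 79. The supply price at q = 21 is 25, so PS = ½ · [(79 - 19.75) + (79 - 25)] · 21 = 1189.125.
Change in producer surplus = 1189.125 - 1081.125 = 108.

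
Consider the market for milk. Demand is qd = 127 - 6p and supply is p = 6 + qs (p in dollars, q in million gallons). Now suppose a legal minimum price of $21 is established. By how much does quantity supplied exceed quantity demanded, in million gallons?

Rearranging supply gives qs = p - 6. Without the control the market clears where 127 - 6p = p - 6, i.e. p* = 19 and q* = 13.
Because the floor (21) lies above the market-clearing price, it is binding.
At p = 21: qd = 127 - 6·21 = 1 and qs = 21 - 6 = 15.
Surplus = qs - qd = 15 - 1 = 14.

14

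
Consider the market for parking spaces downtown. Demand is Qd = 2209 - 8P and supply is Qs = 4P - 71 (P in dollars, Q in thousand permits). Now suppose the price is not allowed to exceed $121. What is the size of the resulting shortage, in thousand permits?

Equilibrium: 2209 - 8P = 4P - 71, so 2280 = 12P and P* = 190, Q* = 689.
Since 121 < 190, the ceiling is binding.
At P = 121: Qd = 2209 - 8·121 = 1241 and Qs = 4·121 - 71 = 413.
Shortage = Qd - Qs = 1241 - 413 = 828.

828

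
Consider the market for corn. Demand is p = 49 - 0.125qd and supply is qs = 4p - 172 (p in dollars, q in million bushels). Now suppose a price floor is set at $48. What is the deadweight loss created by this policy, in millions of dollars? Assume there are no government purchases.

12

Rearranging demand gives qd = 392 - 8p. Without the control the market clears where 392 - 8p = 4p - 172, i.e. p* = 47 and q* = 16.
Because the floor (48) lies above the market-clearing price, it is binding.
At p = 48: qd = 392 - 8·48 = 8 and qs = 4·48 - 172 = 20.
Quantity traded falls to 8. At q = 8 the demand price is (392 - 8)/8 = 48 and the supply price is (172 + 8)/4 = 45.
Deadweight loss = ½ · (48 - 45) · (16 - 8) = ½ · 3 · 8 = 12.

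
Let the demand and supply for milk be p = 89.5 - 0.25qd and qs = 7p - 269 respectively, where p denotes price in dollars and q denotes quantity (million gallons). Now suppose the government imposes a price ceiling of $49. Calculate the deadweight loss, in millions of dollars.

Rearranging demand gives qd = 358 - 4p. Equilibrium: 358 - 4p = 7p - 269, so 627 = 11p and p* = 57, q* = 130.
Because the ceiling (49) lies below the market-clearing price, it is binding.
At p = 49: qd = 358 - 4·49 = 162 and qs = 7·49 - 269 = 74.
Quantity traded falls to 74. At q = 74 the demand price is (358 - 74)/4 = 71 and the supply price is (269 + 74)/7 = 49.
Deadweight loss = ½ · (71 - 49) · (130 - 74) = ½ · 22 · 56 = 616.

616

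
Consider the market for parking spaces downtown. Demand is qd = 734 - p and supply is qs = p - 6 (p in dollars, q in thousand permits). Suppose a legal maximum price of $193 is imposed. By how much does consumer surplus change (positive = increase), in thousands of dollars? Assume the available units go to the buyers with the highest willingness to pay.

Setting quantity demanded equal to quantity supplied, 734 - p = p - 6, gives p* = 370 and q* = 364.
Since 193 < 370, the ceiling is binding.
At p = 193: qd = 734 - 193 = 541 and qs = 193 - 6 = 187.
Consumer surplus without the control is ½ · (734 - 370) · 364 = 66248.
With the ceiling, 187 units are sold at 193 (assume they go to the highest-value buyers). The demand price at q = 187 is 547, so CS = ½ · [(734 - 193) + (547 - 193)] · 187 = 83682.5.
Change in consumer surplus = 83682.5 - 66248 = 17434.5.

17434.5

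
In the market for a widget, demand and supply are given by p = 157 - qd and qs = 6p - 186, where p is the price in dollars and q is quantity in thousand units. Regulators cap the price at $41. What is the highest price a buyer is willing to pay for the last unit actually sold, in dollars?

97

Rearranging demand gives qd = 157 - p. Setting quantity demanded equal to quantity supplied, 157 - p = 6p - 186, gives p* = 49 and q* = 108.
Because the ceiling (41) lies below the market-clearing price, it is binding.
At p = 41: qd = 157 - 41 = 116 and qs = 6·41 - 186 = 60.
Only 60 units reach the market. On the demand curve, the marginal buyer's willingness to pay at q = 60 is (157 - 60) = 97.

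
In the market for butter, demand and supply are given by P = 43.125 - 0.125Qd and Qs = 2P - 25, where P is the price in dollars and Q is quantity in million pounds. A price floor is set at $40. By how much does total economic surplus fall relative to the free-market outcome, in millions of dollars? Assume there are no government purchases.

180

Rearranging demand gives Qd = 345 - 8P. Without the control the market clears where 345 - 8P = 2P - 25, i.e. P* = 37 and Q* = 49.
Since 40 > 37, the floor is binding.
At P = 40: Qd = 345 - 8·40 = 25 and Qs = 2·40 - 25 = 55.
Quantity traded falls to 25. At Q = 25 the demand price is (345 - 25)/8 = 40 and the supply price is (25 + 25)/2 = 25.
Deadweight loss = ½ · (40 - 25) · (49 - 25) = ½ · 15 · 24 = 180.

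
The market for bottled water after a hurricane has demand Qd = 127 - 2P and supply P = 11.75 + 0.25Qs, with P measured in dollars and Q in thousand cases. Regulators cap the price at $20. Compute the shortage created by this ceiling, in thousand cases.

Rearranging supply gives Qs = 4P - 47. Equilibrium: 127 - 2P = 4P - 47, so 174 = 6P and P* = 29, Q* = 69.
The ceiling of 20 is below the equilibrium price 29, so it binds.
At P = 20: Qd = 127 - 2·20 = 87 and Qs = 4·20 - 47 = 33.
Shortage = Qd - Qs = 87 - 33 = 54.

54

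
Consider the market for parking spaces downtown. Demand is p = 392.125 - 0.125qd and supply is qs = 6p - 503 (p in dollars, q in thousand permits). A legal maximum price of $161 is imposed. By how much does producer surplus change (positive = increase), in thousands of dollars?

Rearranging demand gives qd = 3137 - 8p. Without the control the market clears where 3137 - 8p = 6p - 503, i.e. p* = 260 and q* = 1057.
The ceiling of 161 is below the equilibrium price 260, so it binds.
At p = 161: qd = 3137 - 8·161 = 1849 and qs = 6·161 - 503 = 463.
Producer surplus without the control is ½ · (260 - 503/6) · 1057 = 1117249/12.
With the ceiling, producers sell 463 units at 161, so PS = ½ · (161 - 503/6) · 463 = 214369/12.
Change in producer surplus = 214369/12 - 1117249/12 = -75240.

-75240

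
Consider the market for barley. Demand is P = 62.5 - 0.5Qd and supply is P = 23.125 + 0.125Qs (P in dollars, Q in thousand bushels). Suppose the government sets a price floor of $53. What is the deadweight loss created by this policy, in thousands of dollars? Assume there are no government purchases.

Rearranging demand gives Qd = 125 - 2P; rearranging supply gives Qs = 8P - 185. Setting quantity demanded equal to quantity supplied, 125 - 2P = 8P - 185, gives P* = 31 and Q* = 63.
The floor of 53 is above the equilibrium price 31, so it binds.
At P = 53: Qd = 125 - 2·53 = 19 and Qs = 8·53 - 185 = 239.
Quantity traded falls to 19. At Q = 19 the demand price is (125 - 19)/2 = 53 and the supply price is (185 + 19)/8 = 25.5.
Deadweight loss = ½ · (53 - 25.5) · (63 - 19) = ½ · 27.5 · 44 = 605.

605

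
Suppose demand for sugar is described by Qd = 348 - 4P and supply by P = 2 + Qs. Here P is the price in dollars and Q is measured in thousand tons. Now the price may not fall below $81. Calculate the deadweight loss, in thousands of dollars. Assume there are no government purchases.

1210

Rearranging supply gives Qs = P - 2. In a free market, 348 - 4P = P - 2 gives the equilibrium P* = 70, Q* = 68.
Because the floor (81) lies above the market-clearing price, it is binding.
At P = 81: Qd = 348 - 4·81 = 24 and Qs = 81 - 2 = 79.
Quantity traded falls to 24. At Q = 24 the demand price is (348 - 24)/4 = 81 and the supply price is 2 + 24 = 26.
Deadweight loss = ½ · (81 - 26) · (68 - 24) = ½ · 55 · 44 = 1210.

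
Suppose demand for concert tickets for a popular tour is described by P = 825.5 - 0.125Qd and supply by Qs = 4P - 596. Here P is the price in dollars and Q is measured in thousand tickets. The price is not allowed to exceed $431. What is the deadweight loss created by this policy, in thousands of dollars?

Rearranging demand gives Qd = 6604 - 8P. Setting quantity demanded equal to quantity supplied, 6604 - 8P = 4P - 596, gives P* = 600 and Q* = 1804.
The ceiling of 431 is below the equilibrium price 600, so it binds.
At P = 431: Qd = 6604 - 8·431 = 3156 and Qs = 4·431 - 596 = 1128.
Quantity traded falls to 1128. At Q = 1128 the demand price is (6604 - 1128)/8 = 684.5 and the supply price is (596 + 1128)/4 = 431.
Deadweight loss = ½ · (684.5 - 431) · (1804 - 1128) = ½ · 253.5 · 676 = 85683.

85683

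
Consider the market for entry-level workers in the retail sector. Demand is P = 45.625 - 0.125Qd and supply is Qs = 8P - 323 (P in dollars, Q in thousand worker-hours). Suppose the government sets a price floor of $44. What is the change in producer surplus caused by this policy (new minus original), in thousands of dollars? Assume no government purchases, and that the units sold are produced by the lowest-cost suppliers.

Rearranging demand gives Qd = 365 - 8P. Equilibrium: 365 - 8P = 8P - 323, so 688 = 16P and P* = 43, Q* = 21.
The floor of 44 is above the equilibrium price 43, so it binds.
At P = 44: Qd = 365 - 8·44 = 13 and Qs = 8·44 - 323 = 29.
Producer surplus without the control is ½ · (43 - 40.375) · 21 = 27.5625.
With the floor, 13 units are sold at 44. The supply price at Q = 13 is 42, so PS = ½ · [(44 - 40.375) + (44 - 42)] · 13 = 36.5625.
Change in producer surplus = 36.5625 - 27.5625 = 9.

9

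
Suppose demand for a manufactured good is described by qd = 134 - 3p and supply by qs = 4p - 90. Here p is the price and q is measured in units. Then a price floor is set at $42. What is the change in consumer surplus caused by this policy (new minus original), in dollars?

Equilibrium: 134 - 3p = 4p - 90, so 224 = 7p and p* = 32, q* = 38.
Since 42 > 32, the floor is binding.
At p = 42: qd = 134 - 3·42 = 8 and qs = 4·42 - 90 = 78.
Consumer surplus without the control is ½ · (134/3 - 32) · 38 = 722/3.
With the floor, consumers buy 8 units at 42, so CS = ½ · (134/3 - 42) · 8 = 32/3.
Change in consumer surplus = 32/3 - 722/3 = -230.

-230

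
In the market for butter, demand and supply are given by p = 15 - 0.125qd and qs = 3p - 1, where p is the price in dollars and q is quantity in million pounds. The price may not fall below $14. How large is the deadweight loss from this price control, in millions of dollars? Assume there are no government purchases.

Rearranging demand gives qd = 120 - 8p. Equilibrium: 120 - 8p = 3p - 1, so 121 = 11p and p* = 11, q* = 32.
Because the floor (14) lies above the market-clearing price, it is binding.
At p = 14: qd = 120 - 8·14 = 8 and qs = 3·14 - 1 = 41.
Quantity traded falls to 8. At q = 8 the demand price is (120 - 8)/8 = 14 and the supply price is (1 + 8)/3 = 3.
Deadweight loss = ½ · (14 - 3) · (32 - 8) = ½ · 11 · 24 = 132.

132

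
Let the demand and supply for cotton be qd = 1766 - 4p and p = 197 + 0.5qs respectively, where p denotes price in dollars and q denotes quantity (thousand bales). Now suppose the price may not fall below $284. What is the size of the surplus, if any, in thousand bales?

0

Rearranging supply gives qs = 2p - 394. Without the control the market clears where 1766 - 4p = 2p - 394, i.e. p* = 360 and q* = 326.
Since 284 is below p* = 360, the floor does not bind and the free-market outcome prevails.
Since the control does not bind, there is no surplus.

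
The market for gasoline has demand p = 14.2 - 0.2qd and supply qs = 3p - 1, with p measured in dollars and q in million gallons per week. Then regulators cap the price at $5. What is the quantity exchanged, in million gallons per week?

14

Rearranging demand gives qd = 71 - 5p. In a free market, 71 - 5p = 3p - 1 gives the equilibrium p* = 9, q* = 26.
Because the ceiling (5) lies below the market-clearing price, it is binding.
At p = 5: qd = 71 - 5·5 = 46 and qs = 3·5 - 1 = 14.
The quantity actually transacted is the short side, supply: 14.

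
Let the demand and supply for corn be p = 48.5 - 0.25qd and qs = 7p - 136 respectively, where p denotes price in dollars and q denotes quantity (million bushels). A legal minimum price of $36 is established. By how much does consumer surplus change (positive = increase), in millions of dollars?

-372

Rearranging demand gives qd = 194 - 4p. In a free market, 194 - 4p = 7p - 136 gives the equilibrium p* = 30, q* = 74.
Since 36 > 30, the floor is binding.
At p = 36: qd = 194 - 4·36 = 50 and qs = 7·36 - 136 = 116.
Consumer surplus without the control is ½ · (48.5 - 30) · 74 = 684.5.
With the floor, consumers buy 50 units at 36, so CS = ½ · (48.5 - 36) · 50 = 312.5.
Change in consumer surplus = 312.5 - 684.5 = -372.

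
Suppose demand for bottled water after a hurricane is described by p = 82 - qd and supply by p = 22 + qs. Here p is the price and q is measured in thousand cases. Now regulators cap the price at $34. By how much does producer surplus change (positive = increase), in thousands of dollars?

-378

Rearranging demand gives qd = 82 - p; rearranging supply gives qs = p - 22. Setting quantity demanded equal to quantity supplied, 82 - p = p - 22, gives p* = 52 and q* = 30.
Since 34 < 52, the ceiling is binding.
At p = 34: qd = 82 - 34 = 48 and qs = 34 - 22 = 12.
Producer surplus without the control is ½ · (52 - 22) · 30 = 450.
With the ceiling, producers sell 12 units at 34, so PS = ½ · (34 - 22) · 12 = 72.
Change in producer surplus = 72 - 450 = -378.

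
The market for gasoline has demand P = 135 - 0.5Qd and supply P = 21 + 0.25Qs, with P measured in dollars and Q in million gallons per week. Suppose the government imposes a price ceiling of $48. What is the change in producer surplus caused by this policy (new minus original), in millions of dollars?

Rearranging demand gives Qd = 270 - 2P; rearranging supply gives Qs = 4P - 84. Setting quantity demanded equal to quantity supplied, 270 - 2P = 4P - 84, gives P* = 59 and Q* = 152.
Since 48 < 59, the ceiling is binding.
At P = 48: Qd = 270 - 2·48 = 174 and Qs = 4·48 - 84 = 108.
Producer surplus without the control is ½ · (59 - 21) · 152 = 2888.
With the ceiling, producers sell 108 units at 48, so PS = ½ · (48 - 21) · 108 = 1458.
Change in producer surplus = 1458 - 2888 = -1430.

-1430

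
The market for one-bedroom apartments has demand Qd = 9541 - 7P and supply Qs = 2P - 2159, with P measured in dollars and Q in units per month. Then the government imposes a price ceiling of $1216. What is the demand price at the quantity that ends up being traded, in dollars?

1324

Equilibrium: 9541 - 7P = 2P - 2159, so 11700 = 9P and P* = 1300, Q* = 441.
Since 1216 < 1300, the ceiling is binding.
At P = 1216: Qd = 9541 - 7·1216 = 1029 and Qs = 2·1216 - 2159 = 273.
Only 273 units reach the market. On the demand curve, the marginal buyer's willingness to pay at Q = 273 is (9541 - 273)/7 = 1324.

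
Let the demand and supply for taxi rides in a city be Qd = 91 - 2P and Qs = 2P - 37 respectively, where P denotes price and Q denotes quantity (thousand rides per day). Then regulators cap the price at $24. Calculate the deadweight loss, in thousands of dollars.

Setting quantity demanded equal to quantity supplied, 91 - 2P = 2P - 37, gives P* = 32 and Q* = 27.
Since 24 < 32, the ceiling is binding.
At P = 24: Qd = 91 - 2·24 = 43 and Qs = 2·24 - 37 = 11.
Quantity traded falls to 11. At Q = 11 the demand price is (91 - 11)/2 = 40 and the supply price is (37 + 11)/2 = 24.
Deadweight loss = ½ · (40 - 24) · (27 - 11) = ½ · 16 · 16 = 128.

128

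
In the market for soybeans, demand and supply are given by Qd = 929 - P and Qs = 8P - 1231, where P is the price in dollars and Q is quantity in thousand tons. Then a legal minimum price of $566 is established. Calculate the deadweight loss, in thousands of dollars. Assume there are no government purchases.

59780.25

Without the control the market clears where 929 - P = 8P - 1231, i.e. P* = 240 and Q* = 689.
Because the floor (566) lies above the market-clearing price, it is binding.
At P = 566: Qd = 929 - 566 = 363 and Qs = 8·566 - 1231 = 3297.
Quantity traded falls to 363. At Q = 363 the demand price is 929 - 363 = 566 and the supply price is (1231 + 363)/8 = 199.25.
Deadweight loss = ½ · (566 - 199.25) · (689 - 363) = ½ · 366.75 · 326 = 59780.25.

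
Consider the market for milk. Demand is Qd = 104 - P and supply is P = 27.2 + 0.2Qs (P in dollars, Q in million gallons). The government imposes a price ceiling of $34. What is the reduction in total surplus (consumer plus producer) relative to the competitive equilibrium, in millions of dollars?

Rearranging supply gives Qs = 5P - 136. In a free market, 104 - P = 5P - 136 gives the equilibrium P* = 40, Q* = 64.
Since 34 < 40, the ceiling is binding.
At P = 34: Qd = 104 - 34 = 70 and Qs = 5·34 - 136 = 34.
Quantity traded falls to 34. At Q = 34 the demand price is 104 - 34 = 70 and the supply price is (136 + 34)/5 = 34.
Deadweight loss = ½ · (70 - 34) · (64 - 34) = ½ · 36 · 30 = 540.

540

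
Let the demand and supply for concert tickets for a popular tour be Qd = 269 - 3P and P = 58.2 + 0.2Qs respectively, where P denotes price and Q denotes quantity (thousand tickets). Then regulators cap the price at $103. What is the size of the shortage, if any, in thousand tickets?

Rearranging supply gives Qs = 5P - 291. Without the control the market clears where 269 - 3P = 5P - 291, i.e. P* = 70 and Q* = 59.
Since 103 is above P* = 70, the ceiling does not bind and the free-market outcome prevails.
Since the control does not bind, there is no shortage.

0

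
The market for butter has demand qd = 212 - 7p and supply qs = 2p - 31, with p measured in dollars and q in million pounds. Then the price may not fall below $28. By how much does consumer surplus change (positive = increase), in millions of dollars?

-19.5

Equilibrium: 212 - 7p = 2p - 31, so 243 = 9p and p* = 27, q* = 23.
Because the floor (28) lies above the market-clearing price, it is binding.
At p = 28: qd = 212 - 7·28 = 16 and qs = 2·28 - 31 = 25.
Consumer surplus without the control is ½ · (212/7 - 27) · 23 = 529/14.
With the floor, consumers buy 16 units at 28, so CS = ½ · (212/7 - 28) · 16 = 128/7.
Change in consumer surplus = 128/7 - 529/14 = -19.5.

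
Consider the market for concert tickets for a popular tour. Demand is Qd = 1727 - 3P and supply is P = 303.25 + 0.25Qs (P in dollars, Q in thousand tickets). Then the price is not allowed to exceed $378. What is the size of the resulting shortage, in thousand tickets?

294

Rearranging supply gives Qs = 4P - 1213. Equilibrium: 1727 - 3P = 4P - 1213, so 2940 = 7P and P* = 420, Q* = 467.
The ceiling of 378 is below the equilibrium price 420, so it binds.
At P = 378: Qd = 1727 - 3·378 = 593 and Qs = 4·378 - 1213 = 299.
Shortage = Qd - Qs = 593 - 299 = 294.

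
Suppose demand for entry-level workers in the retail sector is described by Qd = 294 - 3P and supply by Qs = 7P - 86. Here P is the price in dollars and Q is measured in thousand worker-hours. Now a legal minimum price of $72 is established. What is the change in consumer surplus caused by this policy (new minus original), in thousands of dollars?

Equilibrium: 294 - 3P = 7P - 86, so 380 = 10P and P* = 38, Q* = 180.
Because the floor (72) lies above the market-clearing price, it is binding.
At P = 72: Qd = 294 - 3·72 = 78 and Qs = 7·72 - 86 = 418.
Consumer surplus without the control is ½ · (98 - 38) · 180 = 5400.
With the floor, consumers buy 78 units at 72, so CS = ½ · (98 - 72) · 78 = 1014.
Change in consumer surplus = 1014 - 5400 = -4386.

-4386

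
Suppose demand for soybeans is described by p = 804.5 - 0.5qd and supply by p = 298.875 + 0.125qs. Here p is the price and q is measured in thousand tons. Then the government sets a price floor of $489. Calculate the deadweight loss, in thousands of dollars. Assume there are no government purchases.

9901.25

Rearranging demand gives qd = 1609 - 2p; rearranging supply gives qs = 8p - 2391. Without the control the market clears where 1609 - 2p = 8p - 2391, i.e. p* = 400 and q* = 809.
Since 489 > 400, the floor is binding.
At p = 489: qd = 1609 - 2·489 = 631 and qs = 8·489 - 2391 = 1521.
Quantity traded falls to 631. At q = 631 the demand price is (1609 - 631)/2 = 489 and the supply price is (2391 + 631)/8 = 377.75.
Deadweight loss = ½ · (489 - 377.75) · (809 - 631) = ½ · 111.25 · 178 = 9901.25.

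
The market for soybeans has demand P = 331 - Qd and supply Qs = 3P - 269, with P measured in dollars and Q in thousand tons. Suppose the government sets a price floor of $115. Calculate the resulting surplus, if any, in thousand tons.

0

Rearranging demand gives Qd = 331 - P. Equilibrium: 331 - P = 3P - 269, so 600 = 4P and P* = 150, Q* = 181.
Since 115 is below P* = 150, the floor does not bind and the free-market outcome prevails.
Since the control does not bind, there is no surplus.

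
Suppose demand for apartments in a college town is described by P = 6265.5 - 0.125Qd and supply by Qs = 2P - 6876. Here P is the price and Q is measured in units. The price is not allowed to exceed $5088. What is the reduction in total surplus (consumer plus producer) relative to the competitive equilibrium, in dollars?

Rearranging demand gives Qd = 50124 - 8P. Without the control the market clears where 50124 - 8P = 2P - 6876, i.e. P* = 5700 and Q* = 4524.
Because the ceiling (5088) lies below the market-clearing price, it is binding.
At P = 5088: Qd = 50124 - 8·5088 = 9420 and Qs = 2·5088 - 6876 = 3300.
Quantity traded falls to 3300. At Q = 3300 the demand price is (50124 - 3300)/8 = 5853 and the supply price is (6876 + 3300)/2 = 5088.
Deadweight loss = ½ · (5853 - 5088) · (4524 - 3300) = ½ · 765 · 1224 = 468180.

468180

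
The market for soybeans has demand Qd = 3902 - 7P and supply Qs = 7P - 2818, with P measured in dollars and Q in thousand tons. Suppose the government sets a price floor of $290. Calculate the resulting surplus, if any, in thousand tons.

0

Without the control the market clears where 3902 - 7P = 7P - 2818, i.e. P* = 480 and Q* = 542.
The floor of 290 is below the equilibrium price 480, so it is not binding; the market clears at P* = 480, Q* = 542.
Since the control does not bind, there is no surplus.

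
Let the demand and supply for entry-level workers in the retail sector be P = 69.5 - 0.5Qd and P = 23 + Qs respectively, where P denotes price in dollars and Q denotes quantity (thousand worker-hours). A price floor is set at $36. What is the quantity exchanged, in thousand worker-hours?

31

Rearranging demand gives Qd = 139 - 2P; rearranging supply gives Qs = P - 23. Setting quantity demanded equal to quantity supplied, 139 - 2P = P - 23, gives P* = 54 and Q* = 31.
Since 36 is below P* = 54, the floor does not bind and the free-market outcome prevails.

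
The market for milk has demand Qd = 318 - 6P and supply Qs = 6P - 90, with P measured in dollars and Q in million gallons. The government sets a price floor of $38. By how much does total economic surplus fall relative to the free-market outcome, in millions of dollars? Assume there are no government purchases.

Setting quantity demanded equal to quantity supplied, 318 - 6P = 6P - 90, gives P* = 34 and Q* = 114.
Because the floor (38) lies above the market-clearing price, it is binding.
At P = 38: Qd = 318 - 6·38 = 90 and Qs = 6·38 - 90 = 138.
Quantity traded falls to 90. At Q = 90 the demand price is (318 - 90)/6 = 38 and the supply price is (90 + 90)/6 = 30.
Deadweight loss = ½ · (38 - 30) · (114 - 90) = ½ · 8 · 24 = 96.

96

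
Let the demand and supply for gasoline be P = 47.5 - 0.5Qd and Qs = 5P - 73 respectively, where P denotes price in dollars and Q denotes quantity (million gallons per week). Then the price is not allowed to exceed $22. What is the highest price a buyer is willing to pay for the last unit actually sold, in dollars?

29

Rearranging demand gives Qd = 95 - 2P. Setting quantity demanded equal to quantity supplied, 95 - 2P = 5P - 73, gives P* = 24 and Q* = 47.
The ceiling of 22 is below the equilibrium price 24, so it binds.
At P = 22: Qd = 95 - 2·22 = 51 and Qs = 5·22 - 73 = 37.
Only 37 units reach the market. On the demand curve, the marginal buyer's willingness to pay at Q = 37 is (95 - 37)/2 = 29.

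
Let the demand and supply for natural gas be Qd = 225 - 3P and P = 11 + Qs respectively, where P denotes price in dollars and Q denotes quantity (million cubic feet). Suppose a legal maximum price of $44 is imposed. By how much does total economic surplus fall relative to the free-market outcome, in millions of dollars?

Rearranging supply gives Qs = P - 11. Setting quantity demanded equal to quantity supplied, 225 - 3P = P - 11, gives P* = 59 and Q* = 48.
Because the ceiling (44) lies below the market-clearing price, it is binding.
At P = 44: Qd = 225 - 3·44 = 93 and Qs = 44 - 11 = 33.
Quantity traded falls to 33. At Q = 33 the demand price is (225 - 33)/3 = 64 and the supply price is 11 + 33 = 44.
Deadweight loss = ½ · (64 - 44) · (48 - 33) = ½ · 20 · 15 = 150.

150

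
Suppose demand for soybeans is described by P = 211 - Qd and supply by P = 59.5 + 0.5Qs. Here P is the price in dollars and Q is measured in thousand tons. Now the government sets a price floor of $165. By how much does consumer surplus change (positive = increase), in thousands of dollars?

-4042.5

Rearranging demand gives Qd = 211 - P; rearranging supply gives Qs = 2P - 119. Setting quantity demanded equal to quantity supplied, 211 - P = 2P - 119, gives P* = 110 and Q* = 101.
Because the floor (165) lies above the market-clearing price, it is binding.
At P = 165: Qd = 211 - 165 = 46 and Qs = 2·165 - 119 = 211.
Consumer surplus without the control is ½ · (211 - 110) · 101 = 5100.5.
With the floor, consumers buy 46 units at 165, so CS = ½ · (211 - 165) · 46 = 1058.
Change in consumer surplus = 1058 - 5100.5 = -4042.5.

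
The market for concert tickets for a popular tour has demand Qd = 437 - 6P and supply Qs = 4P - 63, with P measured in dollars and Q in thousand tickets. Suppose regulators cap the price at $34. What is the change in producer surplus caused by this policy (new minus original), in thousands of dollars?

-1680

In a free market, 437 - 6P = 4P - 63 gives the equilibrium P* = 50, Q* = 137.
Since 34 < 50, the ceiling is binding.
At P = 34: Qd = 437 - 6·34 = 233 and Qs = 4·34 - 63 = 73.
Producer surplus without the control is ½ · (50 - 15.75) · 137 = 2346.125.
With the ceiling, producers sell 73 units at 34, so PS = ½ · (34 - 15.75) · 73 = 666.125.
Change in producer surplus = 666.125 - 2346.125 = -1680.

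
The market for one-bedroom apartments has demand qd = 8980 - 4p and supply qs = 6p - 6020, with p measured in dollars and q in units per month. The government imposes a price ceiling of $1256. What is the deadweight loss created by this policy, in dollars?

Equilibrium: 8980 - 4p = 6p - 6020, so 15000 = 10p and p* = 1500, q* = 2980.
Since 1256 < 1500, the ceiling is binding.
At p = 1256: qd = 8980 - 4·1256 = 3956 and qs = 6·1256 - 6020 = 1516.
Quantity traded falls to 1516. At q = 1516 the demand price is (8980 - 1516)/4 = 1866 and the supply price is (6020 + 1516)/6 = 1256.
Deadweight loss = ½ · (1866 - 1256) · (2980 - 1516) = ½ · 610 · 1464 = 446520.

446520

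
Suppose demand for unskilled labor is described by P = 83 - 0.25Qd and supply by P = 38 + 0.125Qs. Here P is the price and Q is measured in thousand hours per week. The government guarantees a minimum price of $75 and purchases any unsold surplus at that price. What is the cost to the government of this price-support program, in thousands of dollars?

Rearranging demand gives Qd = 332 - 4P; rearranging supply gives Qs = 8P - 304. Equilibrium: 332 - 4P = 8P - 304, so 636 = 12P and P* = 53, Q* = 120.
Because the floor (75) lies above the market-clearing price, it is binding.
At P = 75: Qd = 332 - 4·75 = 32 and Qs = 8·75 - 304 = 296.
Surplus = Qs - Qd = 264.
Government expenditure = surplus × support price = 264 × 75 = 19800.

19800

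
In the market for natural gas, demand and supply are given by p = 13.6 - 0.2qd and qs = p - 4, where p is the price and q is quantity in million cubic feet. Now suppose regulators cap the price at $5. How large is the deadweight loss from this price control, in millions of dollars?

29.4

Rearranging demand gives qd = 68 - 5p. Equilibrium: 68 - 5p = p - 4, so 72 = 6p and p* = 12, q* = 8.
Since 5 < 12, the ceiling is binding.
At p = 5: qd = 68 - 5·5 = 43 and qs = 5 - 4 = 1.
Quantity traded falls to 1. At q = 1 the demand price is (68 - 1)/5 = 13.4 and the supply price is 4 + 1 = 5.
Deadweight loss = ½ · (13.4 - 5) · (8 - 1) = ½ · 8.4 · 7 = 29.4.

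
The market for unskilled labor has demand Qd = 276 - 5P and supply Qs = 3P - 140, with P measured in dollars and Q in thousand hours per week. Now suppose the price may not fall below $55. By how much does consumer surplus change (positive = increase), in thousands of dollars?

Equilibrium: 276 - 5P = 3P - 140, so 416 = 8P and P* = 52, Q* = 16.
Since 55 > 52, the floor is binding.
At P = 55: Qd = 276 - 5·55 = 1 and Qs = 3·55 - 140 = 25.
Consumer surplus without the control is ½ · (55.2 - 52) · 16 = 25.6.
With the floor, consumers buy 1 units at 55, so CS = ½ · (55.2 - 55) · 1 = 0.1.
Change in consumer surplus = 0.1 - 25.6 = -25.5.

-25.5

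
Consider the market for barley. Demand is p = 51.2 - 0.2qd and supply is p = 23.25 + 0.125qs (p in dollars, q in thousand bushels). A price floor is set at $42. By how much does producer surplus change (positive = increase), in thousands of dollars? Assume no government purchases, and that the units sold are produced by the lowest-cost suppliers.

Rearranging demand gives qd = 256 - 5p; rearranging supply gives qs = 8p - 186. Without the control the market clears where 256 - 5p = 8p - 186, i.e. p* = 34 and q* = 86.
Since 42 > 34, the floor is binding.
At p = 42: qd = 256 - 5·42 = 46 and qs = 8·42 - 186 = 150.
Producer surplus without the control is ½ · (34 - 23.25) · 86 = 462.25.
With the floor, 46 units are sold at 42. The supply price at q = 46 is 29, so PS = ½ · [(42 - 23.25) + (42 - 29)] · 46 = 730.25.
Change in producer surplus = 730.25 - 462.25 = 268.

268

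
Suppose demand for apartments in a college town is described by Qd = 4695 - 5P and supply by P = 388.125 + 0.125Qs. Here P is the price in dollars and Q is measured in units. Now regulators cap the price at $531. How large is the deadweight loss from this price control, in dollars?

49514.4

Rearranging supply gives Qs = 8P - 3105. Without the control the market clears where 4695 - 5P = 8P - 3105, i.e. P* = 600 and Q* = 1695.
Since 531 < 600, the ceiling is binding.
At P = 531: Qd = 4695 - 5·531 = 2040 and Qs = 8·531 - 3105 = 1143.
Quantity traded falls to 1143. At Q = 1143 the demand price is (4695 - 1143)/5 = 710.4 and the supply price is (3105 + 1143)/8 = 531.
Deadweight loss = ½ · (710.4 - 531) · (1695 - 1143) = ½ · 179.4 · 552 = 49514.4.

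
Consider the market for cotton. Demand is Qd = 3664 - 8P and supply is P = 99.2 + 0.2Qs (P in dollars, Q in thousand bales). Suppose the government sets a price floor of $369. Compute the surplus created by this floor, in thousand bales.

Rearranging supply gives Qs = 5P - 496. In a free market, 3664 - 8P = 5P - 496 gives the equilibrium P* = 320, Q* = 1104.
The floor of 369 is above the equilibrium price 320, so it binds.
At P = 369: Qd = 3664 - 8·369 = 712 and Qs = 5·369 - 496 = 1349.
Surplus = Qs - Qd = 1349 - 712 = 637.

637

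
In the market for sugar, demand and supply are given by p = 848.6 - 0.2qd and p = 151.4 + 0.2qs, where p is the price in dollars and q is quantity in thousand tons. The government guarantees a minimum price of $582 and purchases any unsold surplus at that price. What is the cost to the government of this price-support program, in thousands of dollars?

477240

Rearranging demand gives qd = 4243 - 5p; rearranging supply gives qs = 5p - 757. Without the control the market clears where 4243 - 5p = 5p - 757, i.e. p* = 500 and q* = 1743.
Since 582 > 500, the floor is binding.
At p = 582: qd = 4243 - 5·582 = 1333 and qs = 5·582 - 757 = 2153.
Surplus = qs - qd = 820.
Government expenditure = surplus × support price = 820 × 582 = 477240.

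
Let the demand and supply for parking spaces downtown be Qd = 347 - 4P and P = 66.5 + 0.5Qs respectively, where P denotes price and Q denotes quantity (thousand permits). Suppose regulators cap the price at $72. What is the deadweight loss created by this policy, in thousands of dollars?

Rearranging supply gives Qs = 2P - 133. Without the control the market clears where 347 - 4P = 2P - 133, i.e. P* = 80 and Q* = 27.
Since 72 < 80, the ceiling is binding.
At P = 72: Qd = 347 - 4·72 = 59 and Qs = 2·72 - 133 = 11.
Quantity traded falls to 11. At Q = 11 the demand price is (347 - 11)/4 = 84 and the supply price is (133 + 11)/2 = 72.
Deadweight loss = ½ · (84 - 72) · (27 - 11) = ½ · 12 · 16 = 96.

96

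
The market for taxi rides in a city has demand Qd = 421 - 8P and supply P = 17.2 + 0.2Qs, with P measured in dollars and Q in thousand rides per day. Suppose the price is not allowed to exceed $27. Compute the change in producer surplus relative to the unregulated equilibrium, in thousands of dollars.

Rearranging supply gives Qs = 5P - 86. Setting quantity demanded equal to quantity supplied, 421 - 8P = 5P - 86, gives P* = 39 and Q* = 109.
Since 27 < 39, the ceiling is binding.
At P = 27: Qd = 421 - 8·27 = 205 and Qs = 5·27 - 86 = 49.
Producer surplus without the control is ½ · (39 - 17.2) · 109 = 1188.1.
With the ceiling, producers sell 49 units at 27, so PS = ½ · (27 - 17.2) · 49 = 240.1.
Change in producer surplus = 240.1 - 1188.1 = -948.

-948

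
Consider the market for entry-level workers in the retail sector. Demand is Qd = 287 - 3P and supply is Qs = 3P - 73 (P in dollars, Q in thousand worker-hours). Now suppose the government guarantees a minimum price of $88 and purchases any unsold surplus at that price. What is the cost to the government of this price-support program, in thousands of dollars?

Equilibrium: 287 - 3P = 3P - 73, so 360 = 6P and P* = 60, Q* = 107.
Because the floor (88) lies above the market-clearing price, it is binding.
At P = 88: Qd = 287 - 3·88 = 23 and Qs = 3·88 - 73 = 191.
Surplus = Qs - Qd = 168.
Government expenditure = surplus × support price = 168 × 88 = 14784.

14784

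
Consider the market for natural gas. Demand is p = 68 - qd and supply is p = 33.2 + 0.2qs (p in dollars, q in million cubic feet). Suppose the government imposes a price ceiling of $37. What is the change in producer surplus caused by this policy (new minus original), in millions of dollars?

-48

Rearranging demand gives qd = 68 - p; rearranging supply gives qs = 5p - 166. Without the control the market clears where 68 - p = 5p - 166, i.e. p* = 39 and q* = 29.
Because the ceiling (37) lies below the market-clearing price, it is binding.
At p = 37: qd = 68 - 37 = 31 and qs = 5·37 - 166 = 19.
Producer surplus without the control is ½ · (39 - 33.2) · 29 = 84.1.
With the ceiling, producers sell 19 units at 37, so PS = ½ · (37 - 33.2) · 19 = 36.1.
Change in producer surplus = 36.1 - 84.1 = -48.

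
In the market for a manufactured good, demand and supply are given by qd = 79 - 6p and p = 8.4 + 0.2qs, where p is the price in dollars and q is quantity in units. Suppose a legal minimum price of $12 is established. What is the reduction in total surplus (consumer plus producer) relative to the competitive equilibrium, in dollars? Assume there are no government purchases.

6.6

Rearranging supply gives qs = 5p - 42. In a free market, 79 - 6p = 5p - 42 gives the equilibrium p* = 11, q* = 13.
Because the floor (12) lies above the market-clearing price, it is binding.
At p = 12: qd = 79 - 6·12 = 7 and qs = 5·12 - 42 = 18.
Quantity traded falls to 7. At q = 7 the demand price is (79 - 7)/6 = 12 and the supply price is (42 + 7)/5 = 9.8.
Deadweight loss = ½ · (12 - 9.8) · (13 - 7) = ½ · 2.2 · 6 = 6.6.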